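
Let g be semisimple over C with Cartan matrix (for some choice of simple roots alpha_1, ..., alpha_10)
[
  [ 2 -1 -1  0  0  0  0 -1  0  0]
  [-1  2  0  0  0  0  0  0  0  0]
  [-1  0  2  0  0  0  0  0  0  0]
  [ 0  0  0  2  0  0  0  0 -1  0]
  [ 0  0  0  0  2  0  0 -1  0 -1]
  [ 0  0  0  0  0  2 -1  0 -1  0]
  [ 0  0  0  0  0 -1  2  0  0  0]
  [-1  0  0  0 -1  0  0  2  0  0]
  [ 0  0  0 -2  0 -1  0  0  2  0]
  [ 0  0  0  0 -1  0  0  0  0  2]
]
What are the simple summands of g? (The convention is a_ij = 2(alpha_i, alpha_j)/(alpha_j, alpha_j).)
type B_4 ⊕ type D_6

The diagram associated to this matrix has two connected components: the simple roots {alpha_4, alpha_6, alpha_7, alpha_9} form a chain of 4 nodes with a double edge at one end; the terminal node there is the unique short simple root (B_4), and {alpha_1, alpha_2, alpha_3, alpha_5, alpha_8, alpha_10} form a chain of 4 nodes with a fork of two nodes at one end (D_6). A semisimple Lie algebra decomposes uniquely as the direct sum of simple ideals, one per connected component of its Dynkin diagram, so g ≅ B_4 ⊕ D_6 (dimension 36 + 66 = 102).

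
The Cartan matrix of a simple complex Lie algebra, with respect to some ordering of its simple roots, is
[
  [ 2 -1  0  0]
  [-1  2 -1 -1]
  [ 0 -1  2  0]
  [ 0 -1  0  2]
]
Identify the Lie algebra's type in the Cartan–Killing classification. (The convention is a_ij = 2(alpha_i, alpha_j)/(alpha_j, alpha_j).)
The matrix has rank 4 with 2's on the diagonal. Reading the off-diagonal entries as Dynkin edges (a single edge where a_ij = a_ji = -1; a double or triple edge where a_ij * a_ji = 2 or 3), the diagram is a chain of 2 nodes with a fork of two nodes at one end (D_4). One simple-root ordering that puts it in standard form is (alpha_3, alpha_2, alpha_1, alpha_4). So the algebra is type D_4, i.e. so(8).

type D_4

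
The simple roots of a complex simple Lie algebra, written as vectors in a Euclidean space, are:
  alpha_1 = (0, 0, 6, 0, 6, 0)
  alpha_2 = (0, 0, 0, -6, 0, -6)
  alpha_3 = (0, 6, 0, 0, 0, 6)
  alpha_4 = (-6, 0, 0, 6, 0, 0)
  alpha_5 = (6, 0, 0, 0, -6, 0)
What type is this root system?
A_5 (sl(6))

Compute the Cartan integers a_ij = 2(alpha_i, alpha_j)/(alpha_j, alpha_j); the resulting 5x5 Cartan matrix is
[[2, 0, 0, 0, -1], [0, 2, -1, -1, 0], [0, -1, 2, 0, 0], [0, -1, 0, 2, -1], [-1, 0, 0, -1, 2]].
All simple roots have the same length, so the diagram is simply laced. The associated Dynkin diagram is a chain of 5 nodes with single edges (A_5), so the type is A_5 (the algebra sl(6)).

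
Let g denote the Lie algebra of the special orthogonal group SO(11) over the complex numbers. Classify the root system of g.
B_5

This is so(11) with 11 odd, which has dimension 11(11-1)/2 = 55 and rank (11-1)/2 = 5. In the classification of classical Lie algebras, the orthogonal algebra so(2n+1) in an odd number of variables has type B_n; here n = 5, so the Dynkin diagram is a chain of 5 nodes with a double edge at one end; the terminal node there is the unique short simple root (B_5). Hence the type is B_5.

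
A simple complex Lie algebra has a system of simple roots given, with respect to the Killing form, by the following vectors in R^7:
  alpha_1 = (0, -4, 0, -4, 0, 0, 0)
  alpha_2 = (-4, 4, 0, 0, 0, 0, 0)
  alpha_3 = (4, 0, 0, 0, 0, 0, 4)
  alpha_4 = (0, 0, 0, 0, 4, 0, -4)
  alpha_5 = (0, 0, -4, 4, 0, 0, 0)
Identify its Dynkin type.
Compute the Cartan integers a_ij = 2(alpha_i, alpha_j)/(alpha_j, alpha_j); the resulting 5x5 Cartan matrix is
[[2, -1, 0, 0, -1], [-1, 2, -1, 0, 0], [0, -1, 2, -1, 0], [0, 0, -1, 2, 0], [-1, 0, 0, 0, 2]].
All simple roots have the same length, so the diagram is simply laced. The associated Dynkin diagram is a chain of 5 nodes with single edges (A_5), so the type is A_5 (the algebra sl(6)).

A5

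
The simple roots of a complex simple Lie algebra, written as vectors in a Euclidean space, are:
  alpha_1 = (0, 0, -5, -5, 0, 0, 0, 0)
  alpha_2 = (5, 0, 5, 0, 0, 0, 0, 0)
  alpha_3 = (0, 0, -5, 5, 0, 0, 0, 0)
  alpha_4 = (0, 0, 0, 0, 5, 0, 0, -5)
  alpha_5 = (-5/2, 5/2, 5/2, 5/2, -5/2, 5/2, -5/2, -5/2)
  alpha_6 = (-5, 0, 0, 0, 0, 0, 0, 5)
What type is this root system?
Compute the Cartan integers a_ij = 2(alpha_i, alpha_j)/(alpha_j, alpha_j); the resulting 6x6 Cartan matrix is
[[2, -1, 0, 0, -1, 0], [-1, 2, -1, 0, 0, -1], [0, -1, 2, 0, 0, 0], [0, 0, 0, 2, 0, -1], [-1, 0, 0, 0, 2, 0], [0, -1, 0, -1, 0, 2]].
All simple roots have the same length, so the diagram is simply laced. The associated Dynkin diagram is a chain of 5 nodes with one extra node attached to the third node from one end (E_6), so the type is E_6.

E_6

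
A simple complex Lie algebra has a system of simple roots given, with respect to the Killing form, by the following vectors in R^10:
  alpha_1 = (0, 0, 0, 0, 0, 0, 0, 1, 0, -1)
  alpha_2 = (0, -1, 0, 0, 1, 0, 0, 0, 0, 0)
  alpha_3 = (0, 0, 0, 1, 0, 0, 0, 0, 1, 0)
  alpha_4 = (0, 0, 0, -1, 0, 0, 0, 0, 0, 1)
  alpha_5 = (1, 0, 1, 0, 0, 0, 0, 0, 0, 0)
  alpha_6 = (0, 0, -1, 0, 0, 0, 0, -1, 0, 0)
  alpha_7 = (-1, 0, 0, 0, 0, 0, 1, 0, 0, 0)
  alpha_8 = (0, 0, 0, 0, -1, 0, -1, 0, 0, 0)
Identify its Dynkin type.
Compute the Cartan integers a_ij = 2(alpha_i, alpha_j)/(alpha_j, alpha_j); the resulting 8x8 Cartan matrix is
[[2, 0, 0, -1, 0, -1, 0, 0], [0, 2, 0, 0, 0, 0, 0, -1], [0, 0, 2, -1, 0, 0, 0, 0], [-1, 0, -1, 2, 0, 0, 0, 0], [0, 0, 0, 0, 2, -1, -1, 0], [-1, 0, 0, 0, -1, 2, 0, 0], [0, 0, 0, 0, -1, 0, 2, -1], [0, -1, 0, 0, 0, 0, -1, 2]].
All simple roots have the same length, so the diagram is simply laced. The associated Dynkin diagram is a chain of 8 nodes with single edges (A_8), so the type is A_8 (the algebra sl(9)).

type A_8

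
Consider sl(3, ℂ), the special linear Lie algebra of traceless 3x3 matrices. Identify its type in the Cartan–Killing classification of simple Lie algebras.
A_2

This is sl(3), which has dimension 3^2 - 1 = 8 and rank 3 - 1 = 2 (a Cartan subalgebra is the diagonal traceless matrices). In the classification of classical Lie algebras, the special linear algebra sl(n+1) has type A_n; here n = 2, so the Dynkin diagram is a chain of 2 nodes with single edges (A_2). Hence the type is A_2.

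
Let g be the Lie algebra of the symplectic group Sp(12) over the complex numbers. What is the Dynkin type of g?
C6

This is sp(12), which has dimension 12(12+1)/2 = 78 and rank 12/2 = 6. In the classification of classical Lie algebras, the symplectic algebra sp(2n) has type C_n; here n = 6, so the Dynkin diagram is a chain of 6 nodes with a double edge at one end; the terminal node there is the unique long simple root (C_6). Hence the type is C_6.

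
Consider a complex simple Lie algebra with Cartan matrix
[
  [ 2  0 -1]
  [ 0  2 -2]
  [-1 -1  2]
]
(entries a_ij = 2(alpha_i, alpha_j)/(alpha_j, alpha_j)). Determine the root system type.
C3

The matrix has rank 3 with 2's on the diagonal. Reading the off-diagonal entries as Dynkin edges (a single edge where a_ij = a_ji = -1; a double or triple edge where a_ij * a_ji = 2 or 3), the diagram is a chain of 3 nodes with a double edge at one end; the terminal node there is the unique long simple root (C_3). One simple-root ordering that puts it in standard form is (alpha_1, alpha_3, alpha_2). So the algebra is type C_3, i.e. sp(6).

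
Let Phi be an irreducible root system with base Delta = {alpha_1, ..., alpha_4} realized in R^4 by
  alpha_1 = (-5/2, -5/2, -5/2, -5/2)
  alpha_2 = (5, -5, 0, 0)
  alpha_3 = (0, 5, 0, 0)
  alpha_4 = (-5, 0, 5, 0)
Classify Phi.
Compute the Cartan integers a_ij = 2(alpha_i, alpha_j)/(alpha_j, alpha_j); the resulting 4x4 Cartan matrix is
[[2, 0, -1, 0], [0, 2, -2, -1], [-1, -1, 2, 0], [0, -1, 0, 2]].
The roots have two lengths (squared-length ratio 2:1); the short ones are alpha_{1,3}. The associated Dynkin diagram is a chain of 4 nodes with a double edge between the middle two (F_4), so the type is F_4.

F4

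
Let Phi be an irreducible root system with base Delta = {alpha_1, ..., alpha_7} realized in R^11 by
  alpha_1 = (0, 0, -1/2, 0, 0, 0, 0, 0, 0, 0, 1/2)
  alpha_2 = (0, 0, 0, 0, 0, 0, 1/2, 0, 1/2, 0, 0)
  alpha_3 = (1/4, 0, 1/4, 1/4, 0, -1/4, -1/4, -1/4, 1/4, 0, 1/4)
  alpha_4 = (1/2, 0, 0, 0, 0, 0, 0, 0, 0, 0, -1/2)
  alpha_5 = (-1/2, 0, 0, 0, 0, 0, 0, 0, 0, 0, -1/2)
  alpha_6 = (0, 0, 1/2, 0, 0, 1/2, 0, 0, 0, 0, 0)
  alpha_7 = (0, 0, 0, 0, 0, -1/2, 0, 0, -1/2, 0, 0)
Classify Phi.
Compute the Cartan integers a_ij = 2(alpha_i, alpha_j)/(alpha_j, alpha_j); the resulting 7x7 Cartan matrix is
[[2, 0, 0, -1, -1, -1, 0], [0, 2, 0, 0, 0, 0, -1], [0, 0, 2, 0, -1, 0, 0], [-1, 0, 0, 2, 0, 0, 0], [-1, 0, -1, 0, 2, 0, 0], [-1, 0, 0, 0, 0, 2, -1], [0, -1, 0, 0, 0, -1, 2]].
All simple roots have the same length, so the diagram is simply laced. The associated Dynkin diagram is a chain of 6 nodes with one extra node attached to the third node from one end (E_7), so the type is E_7.

E_7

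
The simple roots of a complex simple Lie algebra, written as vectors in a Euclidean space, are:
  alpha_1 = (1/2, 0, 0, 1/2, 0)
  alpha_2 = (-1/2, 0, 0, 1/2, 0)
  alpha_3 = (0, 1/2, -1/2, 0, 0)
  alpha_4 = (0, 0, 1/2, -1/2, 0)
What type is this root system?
Compute the Cartan integers a_ij = 2(alpha_i, alpha_j)/(alpha_j, alpha_j); the resulting 4x4 Cartan matrix is
[[2, 0, 0, -1], [0, 2, 0, -1], [0, 0, 2, -1], [-1, -1, -1, 2]].
All simple roots have the same length, so the diagram is simply laced. The associated Dynkin diagram is a chain of 2 nodes with a fork of two nodes at one end (D_4), so the type is D_4 (the algebra so(8)).

D_4 (so(8))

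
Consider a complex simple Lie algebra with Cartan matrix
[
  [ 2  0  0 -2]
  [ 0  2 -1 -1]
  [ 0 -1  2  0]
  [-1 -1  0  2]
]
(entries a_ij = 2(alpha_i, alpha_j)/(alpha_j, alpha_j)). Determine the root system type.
The matrix has rank 4 with 2's on the diagonal. Reading the off-diagonal entries as Dynkin edges (a single edge where a_ij = a_ji = -1; a double or triple edge where a_ij * a_ji = 2 or 3), the diagram is a chain of 4 nodes with a double edge at one end; the terminal node there is the unique long simple root (C_4). One simple-root ordering that puts it in standard form is (alpha_3, alpha_2, alpha_4, alpha_1). So the algebra is type C_4, i.e. sp(8).

C_4 (sp(8))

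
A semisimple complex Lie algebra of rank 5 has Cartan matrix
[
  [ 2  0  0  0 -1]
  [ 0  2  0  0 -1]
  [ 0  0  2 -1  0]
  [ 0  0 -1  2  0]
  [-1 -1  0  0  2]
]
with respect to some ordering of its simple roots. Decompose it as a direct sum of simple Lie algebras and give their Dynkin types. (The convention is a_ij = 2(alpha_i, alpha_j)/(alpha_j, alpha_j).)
A_2 ⊕ A_3

The diagram associated to this matrix has two connected components: the simple roots {alpha_3, alpha_4} form a chain of 2 nodes with single edges (A_2), and {alpha_1, alpha_2, alpha_5} form a chain of 3 nodes with single edges (A_3). A semisimple Lie algebra decomposes uniquely as the direct sum of simple ideals, one per connected component of its Dynkin diagram, so g ≅ A_2 ⊕ A_3 (dimension 8 + 15 = 23).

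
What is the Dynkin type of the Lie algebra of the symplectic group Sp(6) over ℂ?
This is sp(6), which has dimension 6(6+1)/2 = 21 and rank 6/2 = 3. In the classification of classical Lie algebras, the symplectic algebra sp(2n) has type C_n; here n = 3, so the Dynkin diagram is a chain of 3 nodes with a double edge at one end; the terminal node there is the unique long simple root (C_3). Hence the type is C_3.

C_3 (sp(6))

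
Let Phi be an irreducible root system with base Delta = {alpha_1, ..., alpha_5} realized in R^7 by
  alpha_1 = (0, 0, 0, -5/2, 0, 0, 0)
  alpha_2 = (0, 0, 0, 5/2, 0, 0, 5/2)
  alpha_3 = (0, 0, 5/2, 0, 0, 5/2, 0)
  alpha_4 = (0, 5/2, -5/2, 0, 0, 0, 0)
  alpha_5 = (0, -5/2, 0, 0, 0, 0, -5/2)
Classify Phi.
B5

Compute the Cartan integers a_ij = 2(alpha_i, alpha_j)/(alpha_j, alpha_j); the resulting 5x5 Cartan matrix is
[[2, -1, 0, 0, 0], [-2, 2, 0, 0, -1], [0, 0, 2, -1, 0], [0, 0, -1, 2, -1], [0, -1, 0, -1, 2]].
The roots have two lengths (squared-length ratio 2:1); the short ones are alpha_{1}. The associated Dynkin diagram is a chain of 5 nodes with a double edge at one end; the terminal node there is the unique short simple root (B_5), so the type is B_5 (the algebra so(11)).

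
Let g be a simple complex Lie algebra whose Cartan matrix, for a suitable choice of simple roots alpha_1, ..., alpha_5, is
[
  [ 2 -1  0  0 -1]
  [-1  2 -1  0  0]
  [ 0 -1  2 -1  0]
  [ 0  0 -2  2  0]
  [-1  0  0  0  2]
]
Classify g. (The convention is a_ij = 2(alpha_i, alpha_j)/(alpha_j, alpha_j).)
C_5 (sp(10))

The matrix has rank 5 with 2's on the diagonal. Reading the off-diagonal entries as Dynkin edges (a single edge where a_ij = a_ji = -1; a double or triple edge where a_ij * a_ji = 2 or 3), the diagram is a chain of 5 nodes with a double edge at one end; the terminal node there is the unique long simple root (C_5). One simple-root ordering that puts it in standard form is (alpha_5, alpha_1, alpha_2, alpha_3, alpha_4). So the algebra is type C_5, i.e. sp(10).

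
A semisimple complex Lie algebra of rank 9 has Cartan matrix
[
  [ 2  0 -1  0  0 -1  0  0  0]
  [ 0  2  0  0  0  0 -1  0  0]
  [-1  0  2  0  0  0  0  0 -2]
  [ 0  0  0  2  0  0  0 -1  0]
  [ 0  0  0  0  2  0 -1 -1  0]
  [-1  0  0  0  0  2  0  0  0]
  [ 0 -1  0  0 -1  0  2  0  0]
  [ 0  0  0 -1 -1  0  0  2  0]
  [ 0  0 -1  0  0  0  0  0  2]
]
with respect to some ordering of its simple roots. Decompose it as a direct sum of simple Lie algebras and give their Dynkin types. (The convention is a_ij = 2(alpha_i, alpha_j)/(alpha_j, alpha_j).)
The diagram associated to this matrix has two connected components: the simple roots {alpha_2, alpha_4, alpha_5, alpha_7, alpha_8} form a chain of 5 nodes with single edges (A_5), and {alpha_1, alpha_3, alpha_6, alpha_9} form a chain of 4 nodes with a double edge at one end; the terminal node there is the unique short simple root (B_4). A semisimple Lie algebra decomposes uniquely as the direct sum of simple ideals, one per connected component of its Dynkin diagram, so g ≅ A_5 ⊕ B_4 (dimension 35 + 36 = 71).

A_5 ⊕ B_4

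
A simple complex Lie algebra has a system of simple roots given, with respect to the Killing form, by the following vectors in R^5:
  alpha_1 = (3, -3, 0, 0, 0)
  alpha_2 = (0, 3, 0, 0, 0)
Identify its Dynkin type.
B2

Compute the Cartan integers a_ij = 2(alpha_i, alpha_j)/(alpha_j, alpha_j); the resulting 2x2 Cartan matrix is
[[2, -2], [-1, 2]].
The roots have two lengths (squared-length ratio 2:1); the short ones are alpha_{2}. The associated Dynkin diagram is a chain of 2 nodes with a double edge at one end; the terminal node there is the unique short simple root (B_2), so the type is B_2 (the algebra so(5)).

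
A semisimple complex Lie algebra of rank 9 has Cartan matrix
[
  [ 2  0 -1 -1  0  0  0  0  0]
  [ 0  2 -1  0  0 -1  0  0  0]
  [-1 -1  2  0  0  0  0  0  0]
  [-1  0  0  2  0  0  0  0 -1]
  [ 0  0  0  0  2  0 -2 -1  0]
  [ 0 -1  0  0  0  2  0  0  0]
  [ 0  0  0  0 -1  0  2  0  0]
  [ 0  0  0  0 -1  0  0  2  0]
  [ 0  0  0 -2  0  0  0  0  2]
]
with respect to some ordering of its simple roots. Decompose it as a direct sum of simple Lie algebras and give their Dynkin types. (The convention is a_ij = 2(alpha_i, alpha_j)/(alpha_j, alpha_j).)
The diagram associated to this matrix has two connected components: the simple roots {alpha_5, alpha_7, alpha_8} form a chain of 3 nodes with a double edge at one end; the terminal node there is the unique short simple root (B_3), and {alpha_1, alpha_2, alpha_3, alpha_4, alpha_6, alpha_9} form a chain of 6 nodes with a double edge at one end; the terminal node there is the unique long simple root (C_6). A semisimple Lie algebra decomposes uniquely as the direct sum of simple ideals, one per connected component of its Dynkin diagram, so g ≅ B_3 ⊕ C_6 (dimension 21 + 78 = 99).

B_3 (so(7)) + C_6 (sp(12))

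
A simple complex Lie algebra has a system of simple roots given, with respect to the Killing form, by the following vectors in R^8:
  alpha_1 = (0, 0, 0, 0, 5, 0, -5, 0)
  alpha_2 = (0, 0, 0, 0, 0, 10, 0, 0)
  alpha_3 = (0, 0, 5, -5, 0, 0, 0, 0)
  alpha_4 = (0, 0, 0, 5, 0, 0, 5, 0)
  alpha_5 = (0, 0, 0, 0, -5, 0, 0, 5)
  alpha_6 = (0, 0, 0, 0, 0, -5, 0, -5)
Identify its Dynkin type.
C_6 (sp(12))

Compute the Cartan integers a_ij = 2(alpha_i, alpha_j)/(alpha_j, alpha_j); the resulting 6x6 Cartan matrix is
[[2, 0, 0, -1, -1, 0], [0, 2, 0, 0, 0, -2], [0, 0, 2, -1, 0, 0], [-1, 0, -1, 2, 0, 0], [-1, 0, 0, 0, 2, -1], [0, -1, 0, 0, -1, 2]].
The roots have two lengths (squared-length ratio 2:1); the short ones are alpha_{1,3,4,5,6}. The associated Dynkin diagram is a chain of 6 nodes with a double edge at one end; the terminal node there is the unique long simple root (C_6), so the type is C_6 (the algebra sp(12)).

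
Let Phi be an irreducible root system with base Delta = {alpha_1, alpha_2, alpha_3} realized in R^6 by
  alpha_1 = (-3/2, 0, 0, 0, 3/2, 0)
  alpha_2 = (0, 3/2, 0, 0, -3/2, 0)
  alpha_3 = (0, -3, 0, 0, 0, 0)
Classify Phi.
C3

Compute the Cartan integers a_ij = 2(alpha_i, alpha_j)/(alpha_j, alpha_j); the resulting 3x3 Cartan matrix is
[[2, -1, 0], [-1, 2, -1], [0, -2, 2]].
The roots have two lengths (squared-length ratio 2:1); the short ones are alpha_{1,2}. The associated Dynkin diagram is a chain of 3 nodes with a double edge at one end; the terminal node there is the unique long simple root (C_3), so the type is C_3 (the algebra sp(6)).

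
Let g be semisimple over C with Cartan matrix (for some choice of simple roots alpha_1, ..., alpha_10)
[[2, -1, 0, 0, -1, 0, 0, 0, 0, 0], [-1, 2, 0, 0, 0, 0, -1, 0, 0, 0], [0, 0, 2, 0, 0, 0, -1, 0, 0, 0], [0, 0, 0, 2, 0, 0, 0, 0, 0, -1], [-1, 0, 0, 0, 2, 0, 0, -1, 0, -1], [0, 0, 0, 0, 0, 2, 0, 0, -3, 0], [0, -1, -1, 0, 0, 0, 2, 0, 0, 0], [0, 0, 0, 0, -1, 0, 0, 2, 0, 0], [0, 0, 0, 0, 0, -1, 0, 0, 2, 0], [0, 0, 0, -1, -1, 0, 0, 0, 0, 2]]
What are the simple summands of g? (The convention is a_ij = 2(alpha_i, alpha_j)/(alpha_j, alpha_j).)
The diagram associated to this matrix has two connected components: the simple roots {alpha_1, alpha_2, alpha_3, alpha_4, alpha_5, alpha_7, alpha_8, alpha_10} form a chain of 7 nodes with one extra node attached to the third node from one end (E_8), and {alpha_6, alpha_9} form two nodes joined by a triple edge (G_2). A semisimple Lie algebra decomposes uniquely as the direct sum of simple ideals, one per connected component of its Dynkin diagram, so g ≅ E_8 ⊕ G_2 (dimension 248 + 14 = 262).

E_8 ⊕ G_2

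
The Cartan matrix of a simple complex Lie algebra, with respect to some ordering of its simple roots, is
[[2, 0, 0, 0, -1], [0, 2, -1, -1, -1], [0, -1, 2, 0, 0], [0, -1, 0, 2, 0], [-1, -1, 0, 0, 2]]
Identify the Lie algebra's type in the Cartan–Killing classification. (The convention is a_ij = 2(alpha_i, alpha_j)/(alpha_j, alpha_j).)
D_5 (so(10))

The matrix has rank 5 with 2's on the diagonal. Reading the off-diagonal entries as Dynkin edges (a single edge where a_ij = a_ji = -1; a double or triple edge where a_ij * a_ji = 2 or 3), the diagram is a chain of 3 nodes with a fork of two nodes at one end (D_5). One simple-root ordering that puts it in standard form is (alpha_1, alpha_5, alpha_2, alpha_4, alpha_3). So the algebra is type D_5, i.e. so(10).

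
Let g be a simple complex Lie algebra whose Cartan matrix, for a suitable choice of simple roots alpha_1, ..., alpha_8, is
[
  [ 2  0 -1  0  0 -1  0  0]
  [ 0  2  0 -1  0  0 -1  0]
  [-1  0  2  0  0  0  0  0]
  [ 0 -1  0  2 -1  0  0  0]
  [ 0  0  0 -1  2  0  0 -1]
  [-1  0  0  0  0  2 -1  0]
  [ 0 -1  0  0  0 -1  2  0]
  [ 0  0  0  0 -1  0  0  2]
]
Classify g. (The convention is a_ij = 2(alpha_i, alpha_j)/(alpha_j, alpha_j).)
A_8 (sl(9))

The matrix has rank 8 with 2's on the diagonal. Reading the off-diagonal entries as Dynkin edges (a single edge where a_ij = a_ji = -1; a double or triple edge where a_ij * a_ji = 2 or 3), the diagram is a chain of 8 nodes with single edges (A_8). One simple-root ordering that puts it in standard form is (alpha_8, alpha_5, alpha_4, alpha_2, alpha_7, alpha_6, alpha_1, alpha_3). So the algebra is type A_8, i.e. sl(9).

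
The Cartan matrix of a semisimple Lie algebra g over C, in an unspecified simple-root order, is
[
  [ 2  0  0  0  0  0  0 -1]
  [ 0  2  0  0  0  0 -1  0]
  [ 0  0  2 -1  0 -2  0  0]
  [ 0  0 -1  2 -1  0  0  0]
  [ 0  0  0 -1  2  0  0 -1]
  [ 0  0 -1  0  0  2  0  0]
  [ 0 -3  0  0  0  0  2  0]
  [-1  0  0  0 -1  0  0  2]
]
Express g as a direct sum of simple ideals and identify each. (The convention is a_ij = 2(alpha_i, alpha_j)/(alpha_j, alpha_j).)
B_6 (so(13)) ⊕ G_2

The diagram associated to this matrix has two connected components: the simple roots {alpha_1, alpha_3, alpha_4, alpha_5, alpha_6, alpha_8} form a chain of 6 nodes with a double edge at one end; the terminal node there is the unique short simple root (B_6), and {alpha_2, alpha_7} form two nodes joined by a triple edge (G_2). A semisimple Lie algebra decomposes uniquely as the direct sum of simple ideals, one per connected component of its Dynkin diagram, so g ≅ B_6 ⊕ G_2 (dimension 78 + 14 = 92).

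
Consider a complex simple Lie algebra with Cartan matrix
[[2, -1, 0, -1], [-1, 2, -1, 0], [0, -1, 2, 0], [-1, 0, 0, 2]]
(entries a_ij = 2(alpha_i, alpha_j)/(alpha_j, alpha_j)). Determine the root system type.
A_4 (sl(5))

The matrix has rank 4 with 2's on the diagonal. Reading the off-diagonal entries as Dynkin edges (a single edge where a_ij = a_ji = -1; a double or triple edge where a_ij * a_ji = 2 or 3), the diagram is a chain of 4 nodes with single edges (A_4). One simple-root ordering that puts it in standard form is (alpha_4, alpha_1, alpha_2, alpha_3). So the algebra is type A_4, i.e. sl(5).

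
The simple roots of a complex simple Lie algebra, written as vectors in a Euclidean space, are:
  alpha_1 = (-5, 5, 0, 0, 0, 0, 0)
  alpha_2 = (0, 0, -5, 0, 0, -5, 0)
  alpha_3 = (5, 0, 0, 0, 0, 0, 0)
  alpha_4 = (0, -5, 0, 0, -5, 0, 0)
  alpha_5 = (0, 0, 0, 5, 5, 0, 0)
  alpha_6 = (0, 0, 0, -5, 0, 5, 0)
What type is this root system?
Compute the Cartan integers a_ij = 2(alpha_i, alpha_j)/(alpha_j, alpha_j); the resulting 6x6 Cartan matrix is
[[2, 0, -2, -1, 0, 0], [0, 2, 0, 0, 0, -1], [-1, 0, 2, 0, 0, 0], [-1, 0, 0, 2, -1, 0], [0, 0, 0, -1, 2, -1], [0, -1, 0, 0, -1, 2]].
The roots have two lengths (squared-length ratio 2:1); the short ones are alpha_{3}. The associated Dynkin diagram is a chain of 6 nodes with a double edge at one end; the terminal node there is the unique short simple root (B_6), so the type is B_6 (the algebra so(13)).

B_6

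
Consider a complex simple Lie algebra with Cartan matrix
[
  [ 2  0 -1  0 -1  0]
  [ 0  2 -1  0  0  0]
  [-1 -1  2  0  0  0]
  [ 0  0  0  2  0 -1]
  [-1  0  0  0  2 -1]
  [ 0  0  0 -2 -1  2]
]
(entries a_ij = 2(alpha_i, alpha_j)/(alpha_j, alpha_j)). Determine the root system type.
type B_6

The matrix has rank 6 with 2's on the diagonal. Reading the off-diagonal entries as Dynkin edges (a single edge where a_ij = a_ji = -1; a double or triple edge where a_ij * a_ji = 2 or 3), the diagram is a chain of 6 nodes with a double edge at one end; the terminal node there is the unique short simple root (B_6). One simple-root ordering that puts it in standard form is (alpha_2, alpha_3, alpha_1, alpha_5, alpha_6, alpha_4). So the algebra is type B_6, i.e. so(13).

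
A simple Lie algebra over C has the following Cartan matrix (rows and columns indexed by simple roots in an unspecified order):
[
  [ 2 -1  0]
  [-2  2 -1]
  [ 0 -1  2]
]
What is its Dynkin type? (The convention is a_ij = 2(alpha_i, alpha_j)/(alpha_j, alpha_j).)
B3

The matrix has rank 3 with 2's on the diagonal. Reading the off-diagonal entries as Dynkin edges (a single edge where a_ij = a_ji = -1; a double or triple edge where a_ij * a_ji = 2 or 3), the diagram is a chain of 3 nodes with a double edge at one end; the terminal node there is the unique short simple root (B_3). One simple-root ordering that puts it in standard form is (alpha_3, alpha_2, alpha_1). So the algebra is type B_3, i.e. so(7).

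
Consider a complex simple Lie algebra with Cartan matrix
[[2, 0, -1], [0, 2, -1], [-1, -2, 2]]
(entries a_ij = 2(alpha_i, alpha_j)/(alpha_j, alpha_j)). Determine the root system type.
The matrix has rank 3 with 2's on the diagonal. Reading the off-diagonal entries as Dynkin edges (a single edge where a_ij = a_ji = -1; a double or triple edge where a_ij * a_ji = 2 or 3), the diagram is a chain of 3 nodes with a double edge at one end; the terminal node there is the unique short simple root (B_3). One simple-root ordering that puts it in standard form is (alpha_1, alpha_3, alpha_2). So the algebra is type B_3, i.e. so(7).

B_3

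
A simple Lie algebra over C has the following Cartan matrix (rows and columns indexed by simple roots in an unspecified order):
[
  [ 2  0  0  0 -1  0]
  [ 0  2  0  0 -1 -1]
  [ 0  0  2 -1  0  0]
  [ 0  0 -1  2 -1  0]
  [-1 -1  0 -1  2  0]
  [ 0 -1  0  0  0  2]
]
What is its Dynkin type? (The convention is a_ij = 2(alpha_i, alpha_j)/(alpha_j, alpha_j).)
The matrix has rank 6 with 2's on the diagonal. Reading the off-diagonal entries as Dynkin edges (a single edge where a_ij = a_ji = -1; a double or triple edge where a_ij * a_ji = 2 or 3), the diagram is a chain of 5 nodes with one extra node attached to the third node from one end (E_6). One simple-root ordering that puts it in standard form is (alpha_6, alpha_1, alpha_2, alpha_5, alpha_4, alpha_3). So the algebra is type E_6.

E_6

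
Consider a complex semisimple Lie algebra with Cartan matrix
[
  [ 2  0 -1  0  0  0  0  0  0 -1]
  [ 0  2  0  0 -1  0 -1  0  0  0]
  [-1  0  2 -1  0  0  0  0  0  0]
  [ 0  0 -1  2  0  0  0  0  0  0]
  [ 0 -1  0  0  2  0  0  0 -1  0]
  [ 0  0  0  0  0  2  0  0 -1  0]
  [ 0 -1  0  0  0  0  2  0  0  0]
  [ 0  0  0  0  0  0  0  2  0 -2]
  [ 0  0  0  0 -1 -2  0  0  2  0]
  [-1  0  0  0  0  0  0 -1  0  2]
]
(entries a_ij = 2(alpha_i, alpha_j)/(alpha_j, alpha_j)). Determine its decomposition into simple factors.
The diagram associated to this matrix has two connected components: the simple roots {alpha_2, alpha_5, alpha_6, alpha_7, alpha_9} form a chain of 5 nodes with a double edge at one end; the terminal node there is the unique short simple root (B_5), and {alpha_1, alpha_3, alpha_4, alpha_8, alpha_10} form a chain of 5 nodes with a double edge at one end; the terminal node there is the unique long simple root (C_5). A semisimple Lie algebra decomposes uniquely as the direct sum of simple ideals, one per connected component of its Dynkin diagram, so g ≅ B_5 ⊕ C_5 (dimension 55 + 55 = 110).

B_5 (so(11)) + C_5 (sp(10))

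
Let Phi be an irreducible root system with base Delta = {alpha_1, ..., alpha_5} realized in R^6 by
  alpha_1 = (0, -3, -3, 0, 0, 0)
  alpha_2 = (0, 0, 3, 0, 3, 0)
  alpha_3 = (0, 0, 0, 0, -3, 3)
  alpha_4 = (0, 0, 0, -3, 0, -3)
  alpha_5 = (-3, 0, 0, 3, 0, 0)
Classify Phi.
A5

Compute the Cartan integers a_ij = 2(alpha_i, alpha_j)/(alpha_j, alpha_j); the resulting 5x5 Cartan matrix is
[[2, -1, 0, 0, 0], [-1, 2, -1, 0, 0], [0, -1, 2, -1, 0], [0, 0, -1, 2, -1], [0, 0, 0, -1, 2]].
All simple roots have the same length, so the diagram is simply laced. The associated Dynkin diagram is a chain of 5 nodes with single edges (A_5), so the type is A_5 (the algebra sl(6)).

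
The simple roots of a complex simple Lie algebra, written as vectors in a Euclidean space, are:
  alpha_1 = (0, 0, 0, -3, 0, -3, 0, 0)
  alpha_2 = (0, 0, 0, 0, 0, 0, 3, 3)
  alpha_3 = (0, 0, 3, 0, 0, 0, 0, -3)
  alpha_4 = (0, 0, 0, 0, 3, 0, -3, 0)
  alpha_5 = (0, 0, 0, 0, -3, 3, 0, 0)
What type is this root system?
Compute the Cartan integers a_ij = 2(alpha_i, alpha_j)/(alpha_j, alpha_j); the resulting 5x5 Cartan matrix is
[[2, 0, 0, 0, -1], [0, 2, -1, -1, 0], [0, -1, 2, 0, 0], [0, -1, 0, 2, -1], [-1, 0, 0, -1, 2]].
All simple roots have the same length, so the diagram is simply laced. The associated Dynkin diagram is a chain of 5 nodes with single edges (A_5), so the type is A_5 (the algebra sl(6)).

A_5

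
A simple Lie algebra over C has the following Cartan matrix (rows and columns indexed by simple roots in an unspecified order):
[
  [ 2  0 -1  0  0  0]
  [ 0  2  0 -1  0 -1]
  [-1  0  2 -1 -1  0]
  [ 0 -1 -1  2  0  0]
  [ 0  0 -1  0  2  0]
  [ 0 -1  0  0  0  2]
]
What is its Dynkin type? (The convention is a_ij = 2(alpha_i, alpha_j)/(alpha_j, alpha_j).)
D_6 (so(12))

The matrix has rank 6 with 2's on the diagonal. Reading the off-diagonal entries as Dynkin edges (a single edge where a_ij = a_ji = -1; a double or triple edge where a_ij * a_ji = 2 or 3), the diagram is a chain of 4 nodes with a fork of two nodes at one end (D_6). One simple-root ordering that puts it in standard form is (alpha_6, alpha_2, alpha_4, alpha_3, alpha_5, alpha_1). So the algebra is type D_6, i.e. so(12).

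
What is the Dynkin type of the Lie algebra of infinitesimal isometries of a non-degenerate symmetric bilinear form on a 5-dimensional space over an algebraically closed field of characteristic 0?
This is so(5) with 5 odd, which has dimension 5(5-1)/2 = 10 and rank (5-1)/2 = 2. In the classification of classical Lie algebras, the orthogonal algebra so(2n+1) in an odd number of variables has type B_n; here n = 2, so the Dynkin diagram is a chain of 2 nodes with a double edge at one end; the terminal node there is the unique short simple root (B_2). Hence the type is B_2.

B_2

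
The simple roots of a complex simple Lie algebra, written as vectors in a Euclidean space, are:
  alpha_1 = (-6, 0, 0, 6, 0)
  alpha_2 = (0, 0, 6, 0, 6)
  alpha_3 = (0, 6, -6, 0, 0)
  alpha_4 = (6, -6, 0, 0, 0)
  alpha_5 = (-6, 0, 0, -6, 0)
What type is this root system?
Compute the Cartan integers a_ij = 2(alpha_i, alpha_j)/(alpha_j, alpha_j); the resulting 5x5 Cartan matrix is
[[2, 0, 0, -1, 0], [0, 2, -1, 0, 0], [0, -1, 2, -1, 0], [-1, 0, -1, 2, -1], [0, 0, 0, -1, 2]].
All simple roots have the same length, so the diagram is simply laced. The associated Dynkin diagram is a chain of 3 nodes with a fork of two nodes at one end (D_5), so the type is D_5 (the algebra so(10)).

D5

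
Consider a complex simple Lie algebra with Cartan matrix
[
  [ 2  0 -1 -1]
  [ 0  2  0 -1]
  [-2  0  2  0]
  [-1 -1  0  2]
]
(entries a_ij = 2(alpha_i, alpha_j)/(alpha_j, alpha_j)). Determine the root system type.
The matrix has rank 4 with 2's on the diagonal. Reading the off-diagonal entries as Dynkin edges (a single edge where a_ij = a_ji = -1; a double or triple edge where a_ij * a_ji = 2 or 3), the diagram is a chain of 4 nodes with a double edge at one end; the terminal node there is the unique long simple root (C_4). One simple-root ordering that puts it in standard form is (alpha_2, alpha_4, alpha_1, alpha_3). So the algebra is type C_4, i.e. sp(8).

C_4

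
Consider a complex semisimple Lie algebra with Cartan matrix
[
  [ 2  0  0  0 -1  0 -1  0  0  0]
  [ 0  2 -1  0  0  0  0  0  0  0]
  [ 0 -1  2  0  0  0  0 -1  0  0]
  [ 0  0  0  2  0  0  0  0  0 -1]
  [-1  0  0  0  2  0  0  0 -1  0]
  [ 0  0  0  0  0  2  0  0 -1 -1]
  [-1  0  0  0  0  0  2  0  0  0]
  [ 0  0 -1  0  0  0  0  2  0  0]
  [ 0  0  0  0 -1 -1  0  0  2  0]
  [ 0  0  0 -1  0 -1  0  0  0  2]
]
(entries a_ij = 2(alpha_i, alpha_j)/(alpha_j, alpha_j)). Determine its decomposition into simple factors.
The diagram associated to this matrix has two connected components: the simple roots {alpha_2, alpha_3, alpha_8} form a chain of 3 nodes with single edges (A_3), and {alpha_1, alpha_4, alpha_5, alpha_6, alpha_7, alpha_9, alpha_10} form a chain of 7 nodes with single edges (A_7). A semisimple Lie algebra decomposes uniquely as the direct sum of simple ideals, one per connected component of its Dynkin diagram, so g ≅ A_3 ⊕ A_7 (dimension 15 + 63 = 78).

A3 + A7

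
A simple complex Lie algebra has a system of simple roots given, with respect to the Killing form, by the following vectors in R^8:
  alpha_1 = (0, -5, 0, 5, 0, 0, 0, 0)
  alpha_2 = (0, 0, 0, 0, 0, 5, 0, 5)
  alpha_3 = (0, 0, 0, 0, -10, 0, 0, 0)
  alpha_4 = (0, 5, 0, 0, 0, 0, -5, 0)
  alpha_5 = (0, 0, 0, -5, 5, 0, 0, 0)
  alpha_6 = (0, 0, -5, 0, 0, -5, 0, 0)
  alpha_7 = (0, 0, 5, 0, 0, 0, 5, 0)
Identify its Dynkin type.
Compute the Cartan integers a_ij = 2(alpha_i, alpha_j)/(alpha_j, alpha_j); the resulting 7x7 Cartan matrix is
[[2, 0, 0, -1, -1, 0, 0], [0, 2, 0, 0, 0, -1, 0], [0, 0, 2, 0, -2, 0, 0], [-1, 0, 0, 2, 0, 0, -1], [-1, 0, -1, 0, 2, 0, 0], [0, -1, 0, 0, 0, 2, -1], [0, 0, 0, -1, 0, -1, 2]].
The roots have two lengths (squared-length ratio 2:1); the short ones are alpha_{1,2,4,5,6,7}. The associated Dynkin diagram is a chain of 7 nodes with a double edge at one end; the terminal node there is the unique long simple root (C_7), so the type is C_7 (the algebra sp(14)).

C_7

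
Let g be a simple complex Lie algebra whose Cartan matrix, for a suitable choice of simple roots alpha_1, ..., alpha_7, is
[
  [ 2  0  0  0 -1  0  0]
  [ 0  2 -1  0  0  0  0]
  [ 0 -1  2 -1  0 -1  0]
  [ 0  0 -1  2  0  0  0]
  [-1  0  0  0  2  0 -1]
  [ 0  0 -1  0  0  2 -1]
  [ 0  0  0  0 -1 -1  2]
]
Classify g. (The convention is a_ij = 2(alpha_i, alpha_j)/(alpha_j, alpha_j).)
type D_7

The matrix has rank 7 with 2's on the diagonal. Reading the off-diagonal entries as Dynkin edges (a single edge where a_ij = a_ji = -1; a double or triple edge where a_ij * a_ji = 2 or 3), the diagram is a chain of 5 nodes with a fork of two nodes at one end (D_7). One simple-root ordering that puts it in standard form is (alpha_1, alpha_5, alpha_7, alpha_6, alpha_3, alpha_4, alpha_2). So the algebra is type D_7, i.e. so(14).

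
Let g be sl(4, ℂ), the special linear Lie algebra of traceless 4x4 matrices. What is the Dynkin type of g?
This is sl(4), which has dimension 4^2 - 1 = 15 and rank 4 - 1 = 3 (a Cartan subalgebra is the diagonal traceless matrices). In the classification of classical Lie algebras, the special linear algebra sl(n+1) has type A_n; here n = 3, so the Dynkin diagram is a chain of 3 nodes with single edges (A_3). Hence the type is A_3.

A3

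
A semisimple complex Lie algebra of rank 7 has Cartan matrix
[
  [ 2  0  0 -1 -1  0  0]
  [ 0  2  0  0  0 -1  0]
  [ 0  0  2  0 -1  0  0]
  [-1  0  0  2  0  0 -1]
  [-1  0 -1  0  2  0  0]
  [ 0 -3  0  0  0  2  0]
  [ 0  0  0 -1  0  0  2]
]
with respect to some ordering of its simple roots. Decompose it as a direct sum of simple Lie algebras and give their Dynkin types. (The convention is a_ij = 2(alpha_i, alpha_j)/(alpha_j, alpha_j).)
The diagram associated to this matrix has two connected components: the simple roots {alpha_1, alpha_3, alpha_4, alpha_5, alpha_7} form a chain of 5 nodes with single edges (A_5), and {alpha_2, alpha_6} form two nodes joined by a triple edge (G_2). A semisimple Lie algebra decomposes uniquely as the direct sum of simple ideals, one per connected component of its Dynkin diagram, so g ≅ A_5 ⊕ G_2 (dimension 35 + 14 = 49).

A5 + G2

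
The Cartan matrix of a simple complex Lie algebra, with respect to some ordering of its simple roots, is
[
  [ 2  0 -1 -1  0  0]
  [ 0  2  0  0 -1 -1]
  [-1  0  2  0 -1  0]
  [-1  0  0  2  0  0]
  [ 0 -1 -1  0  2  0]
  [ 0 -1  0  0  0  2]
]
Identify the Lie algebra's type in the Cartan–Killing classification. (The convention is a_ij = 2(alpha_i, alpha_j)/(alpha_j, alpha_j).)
A_6

The matrix has rank 6 with 2's on the diagonal. Reading the off-diagonal entries as Dynkin edges (a single edge where a_ij = a_ji = -1; a double or triple edge where a_ij * a_ji = 2 or 3), the diagram is a chain of 6 nodes with single edges (A_6). One simple-root ordering that puts it in standard form is (alpha_6, alpha_2, alpha_5, alpha_3, alpha_1, alpha_4). So the algebra is type A_6, i.e. sl(7).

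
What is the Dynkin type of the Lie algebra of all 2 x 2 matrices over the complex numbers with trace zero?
This is sl(2), which has dimension 2^2 - 1 = 3 and rank 2 - 1 = 1 (a Cartan subalgebra is the diagonal traceless matrices). In the classification of classical Lie algebras, the special linear algebra sl(n+1) has type A_n; here n = 1, so the Dynkin diagram is a chain of 1 nodes with single edges (A_1). Hence the type is A_1.

A1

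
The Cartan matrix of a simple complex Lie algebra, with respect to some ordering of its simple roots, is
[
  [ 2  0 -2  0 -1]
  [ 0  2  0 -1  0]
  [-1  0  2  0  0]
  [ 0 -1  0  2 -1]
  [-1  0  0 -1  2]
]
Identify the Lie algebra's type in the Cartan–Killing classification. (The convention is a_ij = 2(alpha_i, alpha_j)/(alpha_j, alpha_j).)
B5

The matrix has rank 5 with 2's on the diagonal. Reading the off-diagonal entries as Dynkin edges (a single edge where a_ij = a_ji = -1; a double or triple edge where a_ij * a_ji = 2 or 3), the diagram is a chain of 5 nodes with a double edge at one end; the terminal node there is the unique short simple root (B_5). One simple-root ordering that puts it in standard form is (alpha_2, alpha_4, alpha_5, alpha_1, alpha_3). So the algebra is type B_5, i.e. so(11).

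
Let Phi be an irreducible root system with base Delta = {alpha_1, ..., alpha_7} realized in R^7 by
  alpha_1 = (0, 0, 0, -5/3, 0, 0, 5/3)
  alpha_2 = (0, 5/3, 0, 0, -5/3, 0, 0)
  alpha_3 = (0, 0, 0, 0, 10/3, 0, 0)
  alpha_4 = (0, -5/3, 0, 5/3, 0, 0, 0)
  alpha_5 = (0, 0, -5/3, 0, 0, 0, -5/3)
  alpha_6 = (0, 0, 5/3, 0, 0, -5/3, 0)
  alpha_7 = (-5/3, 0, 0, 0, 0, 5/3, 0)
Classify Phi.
C_7 (sp(14))

Compute the Cartan integers a_ij = 2(alpha_i, alpha_j)/(alpha_j, alpha_j); the resulting 7x7 Cartan matrix is
[[2, 0, 0, -1, -1, 0, 0], [0, 2, -1, -1, 0, 0, 0], [0, -2, 2, 0, 0, 0, 0], [-1, -1, 0, 2, 0, 0, 0], [-1, 0, 0, 0, 2, -1, 0], [0, 0, 0, 0, -1, 2, -1], [0, 0, 0, 0, 0, -1, 2]].
The roots have two lengths (squared-length ratio 2:1); the short ones are alpha_{1,2,4,5,6,7}. The associated Dynkin diagram is a chain of 7 nodes with a double edge at one end; the terminal node there is the unique long simple root (C_7), so the type is C_7 (the algebra sp(14)).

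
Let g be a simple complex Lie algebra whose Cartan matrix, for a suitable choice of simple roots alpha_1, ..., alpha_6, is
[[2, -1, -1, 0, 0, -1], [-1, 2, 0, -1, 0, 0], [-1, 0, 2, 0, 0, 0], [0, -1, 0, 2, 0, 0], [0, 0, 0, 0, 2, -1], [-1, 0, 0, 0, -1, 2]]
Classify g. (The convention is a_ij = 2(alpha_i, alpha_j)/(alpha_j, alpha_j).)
The matrix has rank 6 with 2's on the diagonal. Reading the off-diagonal entries as Dynkin edges (a single edge where a_ij = a_ji = -1; a double or triple edge where a_ij * a_ji = 2 or 3), the diagram is a chain of 5 nodes with one extra node attached to the third node from one end (E_6). One simple-root ordering that puts it in standard form is (alpha_5, alpha_3, alpha_6, alpha_1, alpha_2, alpha_4). So the algebra is type E_6.

type E_6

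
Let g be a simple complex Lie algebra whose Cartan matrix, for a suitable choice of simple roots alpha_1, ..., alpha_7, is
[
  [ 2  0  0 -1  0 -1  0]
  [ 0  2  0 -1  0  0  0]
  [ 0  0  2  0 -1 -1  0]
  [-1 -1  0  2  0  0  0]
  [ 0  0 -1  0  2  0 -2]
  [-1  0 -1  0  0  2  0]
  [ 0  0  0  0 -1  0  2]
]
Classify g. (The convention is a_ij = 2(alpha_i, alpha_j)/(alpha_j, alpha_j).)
B7

The matrix has rank 7 with 2's on the diagonal. Reading the off-diagonal entries as Dynkin edges (a single edge where a_ij = a_ji = -1; a double or triple edge where a_ij * a_ji = 2 or 3), the diagram is a chain of 7 nodes with a double edge at one end; the terminal node there is the unique short simple root (B_7). One simple-root ordering that puts it in standard form is (alpha_2, alpha_4, alpha_1, alpha_6, alpha_3, alpha_5, alpha_7). So the algebra is type B_7, i.e. so(15).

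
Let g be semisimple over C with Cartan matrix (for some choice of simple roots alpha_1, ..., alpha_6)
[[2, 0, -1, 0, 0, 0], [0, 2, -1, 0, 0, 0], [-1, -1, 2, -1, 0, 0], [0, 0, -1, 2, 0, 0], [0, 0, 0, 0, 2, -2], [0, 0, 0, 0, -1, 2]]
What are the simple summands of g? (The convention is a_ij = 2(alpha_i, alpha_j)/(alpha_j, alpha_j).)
type B_2 ⊕ type D_4

The diagram associated to this matrix has two connected components: the simple roots {alpha_5, alpha_6} form a chain of 2 nodes with a double edge at one end; the terminal node there is the unique short simple root (B_2), and {alpha_1, alpha_2, alpha_3, alpha_4} form a chain of 2 nodes with a fork of two nodes at one end (D_4). A semisimple Lie algebra decomposes uniquely as the direct sum of simple ideals, one per connected component of its Dynkin diagram, so g ≅ B_2 ⊕ D_4 (dimension 10 + 28 = 38).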